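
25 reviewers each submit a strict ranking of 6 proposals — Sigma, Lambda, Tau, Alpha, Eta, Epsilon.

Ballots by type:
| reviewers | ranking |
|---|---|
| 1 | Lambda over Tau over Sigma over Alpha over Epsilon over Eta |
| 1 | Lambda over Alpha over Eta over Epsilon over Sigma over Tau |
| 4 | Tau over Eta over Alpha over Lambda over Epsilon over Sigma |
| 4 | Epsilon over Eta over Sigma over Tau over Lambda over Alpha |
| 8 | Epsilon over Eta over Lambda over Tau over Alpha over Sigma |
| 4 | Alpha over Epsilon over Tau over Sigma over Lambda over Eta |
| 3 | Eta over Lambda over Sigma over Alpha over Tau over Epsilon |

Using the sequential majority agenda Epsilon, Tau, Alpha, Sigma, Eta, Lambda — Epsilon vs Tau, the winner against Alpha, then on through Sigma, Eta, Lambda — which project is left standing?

Round 1: Epsilon vs Tau — 17–8, Epsilon advances.
Round 2: Epsilon vs Alpha — 12–13, Alpha advances.
Round 3: Alpha vs Sigma — 17–8, Alpha advances.
Round 4: Alpha vs Eta — 6–19, Eta advances.
Round 5: Eta vs Lambda — 19–6, Eta advances.
Eta survives the agenda.

Eta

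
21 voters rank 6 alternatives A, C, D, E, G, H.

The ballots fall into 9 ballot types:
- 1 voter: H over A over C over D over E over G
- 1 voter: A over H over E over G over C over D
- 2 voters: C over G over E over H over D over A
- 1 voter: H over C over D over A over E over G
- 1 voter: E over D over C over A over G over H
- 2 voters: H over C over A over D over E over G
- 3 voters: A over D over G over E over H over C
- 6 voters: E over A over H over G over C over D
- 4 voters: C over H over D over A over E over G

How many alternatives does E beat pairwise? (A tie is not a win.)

3

E against each rival (21 voters):
E vs A: E is ranked higher on 2+1+6 = 9 ballots, A on 12. A wins 12–9.
E vs C: E is ranked higher on 1+1+3+6 = 11 ballots, C on 10. E wins 11–10.
E vs D: D wins 11–10.
E vs G: E is ranked higher on 16 ballots, G on 5. E wins 16–5.
E–H: E 12–9.
E beats C, G, H; loses to A, D — 3 pairwise wins.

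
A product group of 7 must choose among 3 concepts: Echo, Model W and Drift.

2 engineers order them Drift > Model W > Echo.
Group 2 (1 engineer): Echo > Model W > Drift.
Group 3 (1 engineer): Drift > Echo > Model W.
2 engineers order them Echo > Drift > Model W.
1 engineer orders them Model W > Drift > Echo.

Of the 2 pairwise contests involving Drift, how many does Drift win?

Drift against each rival (7 engineers):
Drift vs Echo: Drift, 4–3.
Drift vs Model W: Drift wins 5–2.
Drift beats Echo, Model W — 2 pairwise wins.

2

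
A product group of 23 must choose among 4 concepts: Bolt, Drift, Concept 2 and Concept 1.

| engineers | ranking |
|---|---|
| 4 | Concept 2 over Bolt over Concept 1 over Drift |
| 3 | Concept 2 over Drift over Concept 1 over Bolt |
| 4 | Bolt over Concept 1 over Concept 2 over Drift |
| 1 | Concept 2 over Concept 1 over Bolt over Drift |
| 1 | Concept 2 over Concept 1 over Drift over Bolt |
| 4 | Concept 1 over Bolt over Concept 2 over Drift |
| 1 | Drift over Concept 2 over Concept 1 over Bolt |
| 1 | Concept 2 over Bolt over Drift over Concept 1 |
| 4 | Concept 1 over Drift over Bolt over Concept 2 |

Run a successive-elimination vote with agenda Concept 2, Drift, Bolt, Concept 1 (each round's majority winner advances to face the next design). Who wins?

Concept 1

Round 1: Concept 2 vs Drift — 18–5, Concept 2 advances.
Round 2: Concept 2 vs Bolt — 11–12, Bolt advances.
Round 3: Bolt vs Concept 1 — 9–14, Concept 1 advances.
Concept 1 survives the agenda.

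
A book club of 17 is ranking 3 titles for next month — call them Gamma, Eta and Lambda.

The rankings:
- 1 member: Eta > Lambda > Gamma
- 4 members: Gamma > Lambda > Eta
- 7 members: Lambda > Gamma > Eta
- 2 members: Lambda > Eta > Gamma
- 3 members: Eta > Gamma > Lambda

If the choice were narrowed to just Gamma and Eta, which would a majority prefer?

Ballots ranking Gamma above Eta: 4 + 7 = 11.
Ballots ranking Eta above Gamma: 17 − 11 = 6.
Gamma wins the head-to-head 11–6.

Gamma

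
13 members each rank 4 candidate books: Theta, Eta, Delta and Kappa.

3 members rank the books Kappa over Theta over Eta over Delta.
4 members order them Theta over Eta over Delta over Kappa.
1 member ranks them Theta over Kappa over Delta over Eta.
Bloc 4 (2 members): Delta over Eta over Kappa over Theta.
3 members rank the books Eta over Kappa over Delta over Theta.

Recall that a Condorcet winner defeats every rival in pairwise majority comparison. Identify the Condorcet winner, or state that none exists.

Check each pair by majority over 13 ballots:
Theta vs Eta: 8 to 5, Theta.
Theta vs Delta: Theta wins 8–5.
Theta vs Kappa: Theta preferred on 4+1 = 5 ballots; Kappa wins 8–5.
Eta–Delta: Eta 10–3.
Eta vs Kappa: Eta preferred on 4+2+3 = 9 ballots; Eta wins 9–4.
Delta vs Kappa: 4+2 = 6 for Delta, 7 for Kappa — Kappa by 7–6.
Each book drops at least one matchup (Theta loses to Kappa; Eta loses to Theta; Delta loses to Theta; Kappa loses to Eta); the cycle Theta beats Eta beats Kappa beats Theta rules out a Condorcet winner.

none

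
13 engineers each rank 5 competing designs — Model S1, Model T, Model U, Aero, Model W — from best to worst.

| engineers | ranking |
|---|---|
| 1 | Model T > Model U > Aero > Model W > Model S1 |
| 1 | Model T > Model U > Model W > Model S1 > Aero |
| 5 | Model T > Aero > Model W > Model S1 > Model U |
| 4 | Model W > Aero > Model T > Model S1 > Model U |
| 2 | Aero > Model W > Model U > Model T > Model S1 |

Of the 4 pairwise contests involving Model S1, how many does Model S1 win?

1

Model S1 against each rival (13 engineers):
Model S1 vs Model T: 0 for Model S1, 13 for Model T — Model T by 13–0.
Model S1 vs Model U: 9 to 4, Model S1.
Model S1 vs Aero: Aero wins 12–1.
Model S1 vs Model W: 0 for Model S1, 13 for Model W — Model W by 13–0.
Model S1 beats Model U; loses to Model T, Aero, Model W — 1 pairwise win.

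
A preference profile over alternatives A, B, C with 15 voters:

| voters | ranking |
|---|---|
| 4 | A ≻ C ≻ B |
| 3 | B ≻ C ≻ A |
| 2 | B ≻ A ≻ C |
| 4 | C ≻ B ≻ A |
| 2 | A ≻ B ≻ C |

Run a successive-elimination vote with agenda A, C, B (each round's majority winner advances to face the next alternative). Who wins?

Round 1: A vs C — 8–7, A advances.
Round 2: A vs B — 6–9, B advances.
The agenda winner is B.

B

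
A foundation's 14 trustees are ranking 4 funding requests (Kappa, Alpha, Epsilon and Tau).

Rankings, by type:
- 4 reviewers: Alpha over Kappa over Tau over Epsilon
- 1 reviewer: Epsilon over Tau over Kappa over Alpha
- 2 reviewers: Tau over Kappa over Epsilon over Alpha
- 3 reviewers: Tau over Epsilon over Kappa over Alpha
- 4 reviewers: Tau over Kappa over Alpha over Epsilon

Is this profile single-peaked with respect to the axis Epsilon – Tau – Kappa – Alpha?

yes

Axis positions: Epsilon=1, Tau=2, Kappa=3, Alpha=4.
Type 1 (peak Alpha at position 4): ranking walks positions 4-3-2-1, expanding outward from the peak — single-peaked.
Type 2 (peak Epsilon at position 1): ranking walks positions 1-2-3-4, expanding outward from the peak — single-peaked.
Type 3 (peak Tau at position 2): ranking walks positions 2-3-1-4, expanding outward from the peak — single-peaked.
Type 4 (peak Tau at position 2): ranking walks positions 2-1-3-4, expanding outward from the peak — single-peaked.
Type 5 (peak Tau at position 2): ranking walks positions 2-3-4-1, expanding outward from the peak — single-peaked.
Every ranking is single-peaked on this axis.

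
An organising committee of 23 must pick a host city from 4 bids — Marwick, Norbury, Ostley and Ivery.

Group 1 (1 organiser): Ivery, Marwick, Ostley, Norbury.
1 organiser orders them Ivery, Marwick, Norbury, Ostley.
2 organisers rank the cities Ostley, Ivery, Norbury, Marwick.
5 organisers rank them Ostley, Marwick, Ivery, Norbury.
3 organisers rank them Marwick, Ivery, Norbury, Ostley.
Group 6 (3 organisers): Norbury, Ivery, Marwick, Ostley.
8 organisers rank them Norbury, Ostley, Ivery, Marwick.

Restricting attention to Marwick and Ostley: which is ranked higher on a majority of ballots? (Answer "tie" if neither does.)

Ostley

Ballots ranking Marwick above Ostley: 1 + 1 + 3 + 3 = 8.
Ballots ranking Ostley above Marwick: 23 − 8 = 15.
Ostley wins the head-to-head 15–8.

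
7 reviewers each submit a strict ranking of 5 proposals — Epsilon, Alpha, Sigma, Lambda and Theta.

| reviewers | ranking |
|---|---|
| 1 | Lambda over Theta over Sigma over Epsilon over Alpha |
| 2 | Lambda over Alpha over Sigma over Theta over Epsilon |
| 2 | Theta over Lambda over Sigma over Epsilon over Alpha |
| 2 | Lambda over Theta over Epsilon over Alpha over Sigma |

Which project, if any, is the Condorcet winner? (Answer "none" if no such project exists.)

Lambda

Head-to-head results (7 reviewers):
Epsilon vs Alpha: Epsilon is ranked higher on 1+2+2 = 5 ballots, Alpha on 2. Epsilon wins 5–2.
Epsilon vs Sigma: Epsilon is ranked higher on 2 ballots, Sigma on 5. Sigma wins 5–2.
Epsilon vs Lambda: 0 to 7, Lambda.
Epsilon vs Theta: Epsilon preferred on 0 ballots; Theta wins 7–0.
Alpha vs Sigma: 2+2 = 4 for Alpha, 3 for Sigma — Alpha by 4–3.
Alpha vs Lambda: Alpha is ranked higher on 0 ballots, Lambda on 7. Lambda wins 7–0.
Alpha vs Theta: 2 to 5, Theta.
Sigma vs Lambda: 0 to 7, Lambda.
Sigma vs Theta: 2 to 5, Theta.
Lambda vs Theta: Lambda preferred on 1+2+2 = 5 ballots; Lambda wins 5–2.
Lambda wins every pairwise contest, so Lambda is the Condorcet winner.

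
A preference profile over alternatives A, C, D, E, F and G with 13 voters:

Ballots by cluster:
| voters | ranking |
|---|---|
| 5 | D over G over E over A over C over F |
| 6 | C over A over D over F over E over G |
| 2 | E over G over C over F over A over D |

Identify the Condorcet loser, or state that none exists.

F

Pairwise majorities:
A vs C: C wins 8–5.
A vs D: A, 8–5.
A–E: E 7–6.
A vs F: A, 11–2.
A–G: G 7–6.
C vs D: C preferred on 6+2 = 8 ballots; C wins 8–5.
C vs E: E wins 7–6.
C–F: C 13–0.
C vs G: G wins 7–6.
D vs E: 11 to 2, D.
D–F: D 11–2.
D vs G: D preferred on 5+6 = 11 ballots; D wins 11–2.
E vs F: E is ranked higher on 5+2 = 7 ballots, F on 6. E wins 7–6.
E vs G: 8 to 5, E.
F–G: G 7–6.
F loses to every other alternative — it is the Condorcet loser.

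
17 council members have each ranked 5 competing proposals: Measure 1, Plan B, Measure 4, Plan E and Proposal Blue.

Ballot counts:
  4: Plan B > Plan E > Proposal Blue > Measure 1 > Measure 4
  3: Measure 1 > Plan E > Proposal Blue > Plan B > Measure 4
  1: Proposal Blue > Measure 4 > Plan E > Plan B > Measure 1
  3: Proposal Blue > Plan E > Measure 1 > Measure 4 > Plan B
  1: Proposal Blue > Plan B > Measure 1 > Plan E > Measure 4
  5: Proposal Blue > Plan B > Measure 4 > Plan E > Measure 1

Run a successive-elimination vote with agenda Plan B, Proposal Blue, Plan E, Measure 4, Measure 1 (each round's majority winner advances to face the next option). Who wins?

Proposal Blue

Round 1: Plan B vs Proposal Blue — 4–13, Proposal Blue advances.
Round 2: Proposal Blue vs Plan E — 10–7, Proposal Blue advances.
Round 3: Proposal Blue vs Measure 4 — 17–0, Proposal Blue advances.
Round 4: Proposal Blue vs Measure 1 — 14–3, Proposal Blue advances.
The agenda winner is Proposal Blue.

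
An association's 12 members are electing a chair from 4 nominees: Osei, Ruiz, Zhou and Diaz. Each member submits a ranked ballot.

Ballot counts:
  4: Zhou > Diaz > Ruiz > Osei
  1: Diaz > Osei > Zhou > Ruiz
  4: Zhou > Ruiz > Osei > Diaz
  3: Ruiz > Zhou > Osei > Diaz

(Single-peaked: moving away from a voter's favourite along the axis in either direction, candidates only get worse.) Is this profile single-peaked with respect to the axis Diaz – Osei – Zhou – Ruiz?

Axis positions: Diaz=1, Osei=2, Zhou=3, Ruiz=4.
Cluster 1: ranking walks positions 3-1-4-2; Diaz is ranked above Osei even though Osei lies between Diaz and the peak Zhou on the axis — preferences dip and rise again. Not single-peaked.
Cluster 2 (peak Diaz at position 1): ranking walks positions 1-2-3-4, expanding outward from the peak — single-peaked.
Cluster 3 (peak Zhou at position 3): ranking walks positions 3-4-2-1, expanding outward from the peak — single-peaked.
Cluster 4 (peak Ruiz at position 4): ranking walks positions 4-3-2-1, expanding outward from the peak — single-peaked.
Cluster 1 violates single-peakedness, so the profile is not single-peaked on this axis.

no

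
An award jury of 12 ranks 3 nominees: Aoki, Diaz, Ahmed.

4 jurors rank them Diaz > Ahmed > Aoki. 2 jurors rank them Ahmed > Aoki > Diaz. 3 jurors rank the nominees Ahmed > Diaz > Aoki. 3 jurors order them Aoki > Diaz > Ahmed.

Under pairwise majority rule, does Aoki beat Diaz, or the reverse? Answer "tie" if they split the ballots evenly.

Diaz

Ballots ranking Aoki above Diaz: 2 + 3 = 5.
Ballots ranking Diaz above Aoki: 12 − 5 = 7.
Diaz wins the head-to-head 7–5.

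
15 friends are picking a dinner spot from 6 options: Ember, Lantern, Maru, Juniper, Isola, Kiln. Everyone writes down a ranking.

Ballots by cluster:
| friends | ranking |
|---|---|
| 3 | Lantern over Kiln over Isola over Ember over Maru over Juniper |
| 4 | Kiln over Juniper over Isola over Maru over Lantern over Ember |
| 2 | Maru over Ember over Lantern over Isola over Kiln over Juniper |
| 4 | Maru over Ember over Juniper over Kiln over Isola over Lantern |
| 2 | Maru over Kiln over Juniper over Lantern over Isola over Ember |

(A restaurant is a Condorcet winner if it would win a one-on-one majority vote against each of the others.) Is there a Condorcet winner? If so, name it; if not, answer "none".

Check each pair by majority over 15 ballots:
Ember vs Lantern: Lantern, 9–6.
Ember vs Maru: Maru, 12–3.
Ember–Juniper: Ember 9–6.
Ember vs Isola: Isola wins 9–6.
Ember vs Kiln: Kiln wins 9–6.
Lantern vs Maru: Maru, 12–3.
Lantern vs Juniper: Juniper, 10–5.
Lantern vs Isola: Isola, 8–7.
Lantern vs Kiln: Kiln, 10–5.
Maru–Juniper: Maru 11–4.
Maru vs Isola: Maru, 8–7.
Maru vs Kiln: Maru wins 8–7.
Juniper–Isola: Juniper 10–5.
Juniper vs Kiln: Kiln wins 11–4.
Isola vs Kiln: Kiln, 13–2.
Maru beats each of Ember, Lantern, Juniper, Isola, Kiln — Maru is the Condorcet winner.

Maru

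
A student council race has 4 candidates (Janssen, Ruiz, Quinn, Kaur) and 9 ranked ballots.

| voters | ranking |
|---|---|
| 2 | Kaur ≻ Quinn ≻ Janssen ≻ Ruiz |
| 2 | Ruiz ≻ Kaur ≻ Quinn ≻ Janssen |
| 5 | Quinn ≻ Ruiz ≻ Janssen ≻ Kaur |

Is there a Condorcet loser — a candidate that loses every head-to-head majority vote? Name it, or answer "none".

Kaur

Head-to-head results (9 voters):
Janssen vs Ruiz: 2 for Janssen, 7 for Ruiz — Ruiz by 7–2.
Janssen vs Quinn: Janssen is ranked higher on 0 ballots, Quinn on 9. Quinn wins 9–0.
Janssen vs Kaur: 5 for Janssen, 4 for Kaur — Janssen by 5–4.
Ruiz vs Quinn: Quinn, 7–2.
Ruiz vs Kaur: Ruiz wins 7–2.
Quinn–Kaur: Quinn 5–4.
Kaur is beaten in every head-to-head and is the Condorcet loser.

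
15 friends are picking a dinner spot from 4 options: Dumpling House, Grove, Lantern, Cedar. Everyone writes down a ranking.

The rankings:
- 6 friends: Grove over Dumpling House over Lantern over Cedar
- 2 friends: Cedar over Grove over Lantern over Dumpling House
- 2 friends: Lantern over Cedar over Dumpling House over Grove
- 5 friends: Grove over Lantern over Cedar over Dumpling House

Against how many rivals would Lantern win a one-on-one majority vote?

2

Lantern against each rival (15 friends):
Lantern–Dumpling House: Lantern 9–6.
Lantern vs Grove: Grove, 13–2.
Lantern vs Cedar: Lantern wins 13–2.
Lantern beats Dumpling House, Cedar; loses to Grove — 2 pairwise wins.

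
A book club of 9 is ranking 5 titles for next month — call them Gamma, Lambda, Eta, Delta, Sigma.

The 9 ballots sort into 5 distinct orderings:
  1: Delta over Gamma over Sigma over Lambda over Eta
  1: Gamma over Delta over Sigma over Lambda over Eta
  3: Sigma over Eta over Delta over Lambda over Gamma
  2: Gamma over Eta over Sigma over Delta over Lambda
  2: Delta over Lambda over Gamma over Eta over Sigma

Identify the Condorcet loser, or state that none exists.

Pairwise majorities:
Gamma vs Lambda: 4 to 5, Lambda.
Gamma vs Eta: 6 to 3, Gamma.
Gamma vs Delta: 3 to 6, Delta.
Gamma vs Sigma: Gamma, 6–3.
Lambda vs Eta: Eta, 5–4.
Lambda vs Delta: Delta, 9–0.
Lambda vs Sigma: Sigma, 7–2.
Eta–Delta: Eta 5–4.
Eta vs Sigma: Sigma, 5–4.
Delta vs Sigma: Delta preferred on 1+1+2 = 4 ballots; Sigma wins 5–4.
Every book wins at least one matchup (Gamma beats Eta; Lambda beats Gamma; Eta beats Lambda; Delta beats Gamma; Sigma beats Lambda), so there is no Condorcet loser.

none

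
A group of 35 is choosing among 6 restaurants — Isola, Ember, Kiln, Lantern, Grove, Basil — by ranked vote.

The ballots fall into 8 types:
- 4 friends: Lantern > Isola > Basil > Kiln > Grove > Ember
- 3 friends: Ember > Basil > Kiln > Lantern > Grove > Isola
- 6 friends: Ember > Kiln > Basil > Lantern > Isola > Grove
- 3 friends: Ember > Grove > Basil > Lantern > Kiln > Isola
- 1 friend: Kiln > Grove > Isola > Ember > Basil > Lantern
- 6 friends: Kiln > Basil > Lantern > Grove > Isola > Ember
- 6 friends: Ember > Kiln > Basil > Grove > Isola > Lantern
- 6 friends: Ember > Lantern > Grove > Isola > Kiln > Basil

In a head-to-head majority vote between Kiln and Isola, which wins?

Kiln

Ballots ranking Kiln above Isola: 3 + 6 + 3 + 1 + 6 + 6 = 25.
Ballots ranking Isola above Kiln: 35 − 25 = 10.
Kiln wins the head-to-head 25–10.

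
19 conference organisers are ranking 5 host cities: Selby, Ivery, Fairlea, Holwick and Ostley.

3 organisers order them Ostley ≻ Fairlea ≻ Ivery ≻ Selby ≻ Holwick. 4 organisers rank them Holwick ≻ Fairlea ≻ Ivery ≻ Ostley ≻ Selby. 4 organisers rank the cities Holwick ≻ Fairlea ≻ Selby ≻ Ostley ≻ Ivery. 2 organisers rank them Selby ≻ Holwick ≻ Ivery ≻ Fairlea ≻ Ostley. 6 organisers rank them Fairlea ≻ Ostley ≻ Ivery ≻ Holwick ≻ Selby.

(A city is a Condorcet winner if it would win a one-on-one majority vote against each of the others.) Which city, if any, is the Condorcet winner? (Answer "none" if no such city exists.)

Holwick

Check each pair by majority over 19 ballots:
Selby vs Ivery: 4+2 = 6 for Selby, 13 for Ivery — Ivery by 13–6.
Selby vs Fairlea: Selby is ranked higher on 2 ballots, Fairlea on 17. Fairlea wins 17–2.
Selby vs Holwick: Selby preferred on 3+2 = 5 ballots; Holwick wins 14–5.
Selby vs Ostley: 6 to 13, Ostley.
Ivery vs Fairlea: 2 to 17, Fairlea.
Ivery vs Holwick: Ivery preferred on 3+6 = 9 ballots; Holwick wins 10–9.
Ivery vs Ostley: Ivery preferred on 4+2 = 6 ballots; Ostley wins 13–6.
Fairlea vs Holwick: 9 to 10, Holwick.
Fairlea vs Ostley: 16 to 3, Fairlea.
Holwick vs Ostley: Holwick is ranked higher on 4+4+2 = 10 ballots, Ostley on 9. Holwick wins 10–9.
Holwick beats each of Selby, Ivery, Fairlea, Ostley — Holwick is the Condorcet winner.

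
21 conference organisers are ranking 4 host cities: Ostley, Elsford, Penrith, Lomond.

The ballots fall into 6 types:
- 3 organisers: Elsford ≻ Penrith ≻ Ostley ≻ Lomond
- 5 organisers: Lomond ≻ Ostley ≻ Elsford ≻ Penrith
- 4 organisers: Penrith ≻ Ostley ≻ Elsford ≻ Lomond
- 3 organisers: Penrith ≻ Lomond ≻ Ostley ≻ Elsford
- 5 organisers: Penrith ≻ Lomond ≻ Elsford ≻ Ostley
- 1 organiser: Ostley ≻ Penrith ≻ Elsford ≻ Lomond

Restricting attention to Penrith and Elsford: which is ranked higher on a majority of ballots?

Ballots ranking Penrith above Elsford: 4 + 3 + 5 + 1 = 13.
Ballots ranking Elsford above Penrith: 21 − 13 = 8.
Penrith wins the head-to-head 13–8.

Penrith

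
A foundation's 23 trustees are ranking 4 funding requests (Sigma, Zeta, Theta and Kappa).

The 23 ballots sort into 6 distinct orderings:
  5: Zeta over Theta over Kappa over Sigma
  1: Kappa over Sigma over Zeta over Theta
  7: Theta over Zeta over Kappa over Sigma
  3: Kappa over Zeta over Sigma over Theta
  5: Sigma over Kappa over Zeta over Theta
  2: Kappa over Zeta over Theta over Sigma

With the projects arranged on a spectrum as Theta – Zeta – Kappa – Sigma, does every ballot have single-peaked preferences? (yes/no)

yes

Axis positions: Theta=1, Zeta=2, Kappa=3, Sigma=4.
Ballot type 1 (peak Zeta at position 2): ranking walks positions 2-1-3-4, expanding outward from the peak — single-peaked.
Ballot type 2 (peak Kappa at position 3): ranking walks positions 3-4-2-1, expanding outward from the peak — single-peaked.
Ballot type 3 (peak Theta at position 1): ranking walks positions 1-2-3-4, expanding outward from the peak — single-peaked.
Ballot type 4 (peak Kappa at position 3): ranking walks positions 3-2-4-1, expanding outward from the peak — single-peaked.
Ballot type 5 (peak Sigma at position 4): ranking walks positions 4-3-2-1, expanding outward from the peak — single-peaked.
Ballot type 6 (peak Kappa at position 3): ranking walks positions 3-2-1-4, expanding outward from the peak — single-peaked.
Every ranking is single-peaked on this axis.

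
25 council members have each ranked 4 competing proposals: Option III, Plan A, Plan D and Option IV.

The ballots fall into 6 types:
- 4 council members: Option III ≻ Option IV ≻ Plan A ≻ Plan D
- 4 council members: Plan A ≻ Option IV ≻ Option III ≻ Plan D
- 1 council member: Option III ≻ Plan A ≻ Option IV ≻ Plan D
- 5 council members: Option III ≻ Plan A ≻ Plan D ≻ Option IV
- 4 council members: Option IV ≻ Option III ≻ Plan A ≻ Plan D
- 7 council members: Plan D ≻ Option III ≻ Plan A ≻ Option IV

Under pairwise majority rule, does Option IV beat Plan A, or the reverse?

Ballots ranking Option IV above Plan A: 4 + 4 = 8.
Ballots ranking Plan A above Option IV: 25 − 8 = 17.
Plan A wins the head-to-head 17–8.

Plan A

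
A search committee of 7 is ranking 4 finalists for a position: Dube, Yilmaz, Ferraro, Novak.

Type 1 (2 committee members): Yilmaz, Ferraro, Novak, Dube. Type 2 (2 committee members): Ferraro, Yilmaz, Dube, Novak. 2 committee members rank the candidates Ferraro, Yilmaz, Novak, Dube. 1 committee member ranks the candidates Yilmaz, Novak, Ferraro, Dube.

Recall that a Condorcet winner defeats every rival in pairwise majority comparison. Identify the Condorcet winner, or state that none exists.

Check each pair by majority over 7 ballots:
Dube vs Yilmaz: Yilmaz wins 7–0.
Dube–Ferraro: Ferraro 7–0.
Dube–Novak: Novak 5–2.
Yilmaz vs Ferraro: Ferraro wins 4–3.
Yilmaz vs Novak: Yilmaz wins 7–0.
Ferraro–Novak: Ferraro 6–1.
Only Ferraro has no losses; Ferraro is the Condorcet winner.

Ferraro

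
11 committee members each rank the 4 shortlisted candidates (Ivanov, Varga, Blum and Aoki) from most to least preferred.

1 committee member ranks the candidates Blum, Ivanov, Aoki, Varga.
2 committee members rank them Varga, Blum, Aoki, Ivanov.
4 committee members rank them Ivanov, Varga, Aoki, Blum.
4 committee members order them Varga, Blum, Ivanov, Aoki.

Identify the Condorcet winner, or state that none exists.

Varga

Pairwise majorities:
Ivanov vs Varga: 5 to 6, Varga.
Ivanov vs Blum: Ivanov is ranked higher on 4 ballots, Blum on 7. Blum wins 7–4.
Ivanov vs Aoki: Ivanov, 9–2.
Varga–Blum: Varga 10–1.
Varga vs Aoki: Varga is ranked higher on 2+4+4 = 10 ballots, Aoki on 1. Varga wins 10–1.
Blum vs Aoki: Blum, 7–4.
Varga beats each of Ivanov, Blum, Aoki — Varga is the Condorcet winner.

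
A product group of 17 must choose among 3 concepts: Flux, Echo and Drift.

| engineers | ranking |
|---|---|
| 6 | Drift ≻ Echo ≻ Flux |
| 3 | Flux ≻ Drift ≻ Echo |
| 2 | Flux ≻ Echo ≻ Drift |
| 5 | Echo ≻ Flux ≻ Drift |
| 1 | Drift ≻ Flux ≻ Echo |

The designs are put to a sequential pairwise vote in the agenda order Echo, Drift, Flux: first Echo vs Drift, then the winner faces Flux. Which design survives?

Round 1: Echo vs Drift — 7–10, Drift advances.
Round 2: Drift vs Flux — 7–10, Flux advances.
The agenda winner is Flux.

Flux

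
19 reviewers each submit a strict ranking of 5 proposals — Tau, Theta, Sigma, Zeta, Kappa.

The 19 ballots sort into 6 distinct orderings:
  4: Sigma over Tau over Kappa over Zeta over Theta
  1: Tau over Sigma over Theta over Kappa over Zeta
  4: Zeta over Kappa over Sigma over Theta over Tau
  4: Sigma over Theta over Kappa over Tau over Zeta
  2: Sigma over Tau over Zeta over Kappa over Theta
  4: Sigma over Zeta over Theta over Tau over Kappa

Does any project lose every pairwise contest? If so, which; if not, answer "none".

Pairwise majorities:
Tau vs Theta: 4+1+2 = 7 for Tau, 12 for Theta — Theta by 12–7.
Tau vs Sigma: Tau preferred on 1 ballot; Sigma wins 18–1.
Tau–Zeta: Tau 11–8.
Tau vs Kappa: 4+1+2+4 = 11 for Tau, 8 for Kappa — Tau by 11–8.
Theta vs Sigma: Sigma, 19–0.
Theta vs Zeta: 1+4 = 5 for Theta, 14 for Zeta — Zeta by 14–5.
Theta–Kappa: Kappa 10–9.
Sigma–Zeta: Sigma 15–4.
Sigma vs Kappa: 15 to 4, Sigma.
Zeta vs Kappa: 10 to 9, Zeta.
Each project has at least one pairwise win (Tau beats Zeta; Theta beats Tau; Sigma beats Tau; Zeta beats Theta; Kappa beats Theta) — no Condorcet loser.

none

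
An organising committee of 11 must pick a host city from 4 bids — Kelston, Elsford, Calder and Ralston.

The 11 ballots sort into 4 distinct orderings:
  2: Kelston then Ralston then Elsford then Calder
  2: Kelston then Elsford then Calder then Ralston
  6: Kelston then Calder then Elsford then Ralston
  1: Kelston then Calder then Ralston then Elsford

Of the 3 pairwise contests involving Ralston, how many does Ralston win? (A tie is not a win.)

Ralston against each rival (11 organisers):
Ralston vs Kelston: Ralston preferred on 0 ballots; Kelston wins 11–0.
Ralston vs Elsford: Elsford, 8–3.
Ralston–Calder: Calder 9–2.
Ralston beats no one; loses to Kelston, Elsford, Calder — 0 pairwise wins.

0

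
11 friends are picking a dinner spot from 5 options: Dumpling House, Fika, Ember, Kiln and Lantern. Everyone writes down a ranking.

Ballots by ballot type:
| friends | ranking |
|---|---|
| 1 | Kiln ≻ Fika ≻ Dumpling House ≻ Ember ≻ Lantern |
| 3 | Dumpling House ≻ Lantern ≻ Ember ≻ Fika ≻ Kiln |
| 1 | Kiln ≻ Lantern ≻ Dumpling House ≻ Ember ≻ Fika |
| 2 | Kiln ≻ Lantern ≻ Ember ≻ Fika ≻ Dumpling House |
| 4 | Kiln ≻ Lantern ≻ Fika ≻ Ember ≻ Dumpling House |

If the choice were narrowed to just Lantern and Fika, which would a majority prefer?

Lantern

Ballots ranking Lantern above Fika: 3 + 1 + 2 + 4 = 10.
Ballots ranking Fika above Lantern: 11 − 10 = 1.
Lantern wins the head-to-head 10–1.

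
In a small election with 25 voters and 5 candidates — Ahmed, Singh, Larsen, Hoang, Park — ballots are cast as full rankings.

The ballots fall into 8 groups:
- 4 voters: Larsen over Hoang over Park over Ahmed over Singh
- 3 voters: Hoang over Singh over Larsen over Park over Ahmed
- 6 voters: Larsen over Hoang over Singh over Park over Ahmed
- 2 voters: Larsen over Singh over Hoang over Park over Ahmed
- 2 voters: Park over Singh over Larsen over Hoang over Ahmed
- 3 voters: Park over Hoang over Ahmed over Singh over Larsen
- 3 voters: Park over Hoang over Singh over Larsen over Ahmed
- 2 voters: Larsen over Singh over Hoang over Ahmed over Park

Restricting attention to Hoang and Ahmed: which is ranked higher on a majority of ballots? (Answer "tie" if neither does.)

Ballots ranking Hoang above Ahmed: 4 + 3 + 6 + 2 + 2 + 3 + 3 + 2 = 25.
Ballots ranking Ahmed above Hoang: 25 − 25 = 0.
Hoang wins the head-to-head 25–0.

Hoang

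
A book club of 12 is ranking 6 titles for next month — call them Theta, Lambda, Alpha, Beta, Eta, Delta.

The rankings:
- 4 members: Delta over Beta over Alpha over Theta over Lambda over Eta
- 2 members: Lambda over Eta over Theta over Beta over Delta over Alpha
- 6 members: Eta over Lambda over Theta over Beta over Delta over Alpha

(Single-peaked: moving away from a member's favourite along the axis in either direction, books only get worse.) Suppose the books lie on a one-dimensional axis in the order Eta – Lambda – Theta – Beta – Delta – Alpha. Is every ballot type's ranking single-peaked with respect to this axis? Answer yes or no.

yes

Axis positions: Eta=1, Lambda=2, Theta=3, Beta=4, Delta=5, Alpha=6.
Ballot type 1 (peak Delta at position 5): ranking walks positions 5-4-6-3-2-1, expanding outward from the peak — single-peaked.
Ballot type 2 (peak Lambda at position 2): ranking walks positions 2-1-3-4-5-6, expanding outward from the peak — single-peaked.
Ballot type 3 (peak Eta at position 1): ranking walks positions 1-2-3-4-5-6, expanding outward from the peak — single-peaked.
Every ranking is single-peaked on this axis.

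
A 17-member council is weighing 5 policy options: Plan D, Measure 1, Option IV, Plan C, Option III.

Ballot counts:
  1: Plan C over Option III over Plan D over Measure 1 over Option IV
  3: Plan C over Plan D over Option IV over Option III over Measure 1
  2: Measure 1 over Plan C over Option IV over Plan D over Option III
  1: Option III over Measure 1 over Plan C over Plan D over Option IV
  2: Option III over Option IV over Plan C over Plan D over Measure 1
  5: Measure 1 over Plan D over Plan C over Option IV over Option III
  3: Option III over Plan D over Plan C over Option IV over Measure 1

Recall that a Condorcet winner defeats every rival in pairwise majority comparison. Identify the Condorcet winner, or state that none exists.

Check each pair by majority over 17 ballots:
Plan D vs Measure 1: Plan D is ranked higher on 1+3+2+3 = 9 ballots, Measure 1 on 8. Plan D wins 9–8.
Plan D vs Option IV: Plan D is ranked higher on 1+3+1+5+3 = 13 ballots, Option IV on 4. Plan D wins 13–4.
Plan D vs Plan C: Plan D is ranked higher on 5+3 = 8 ballots, Plan C on 9. Plan C wins 9–8.
Plan D–Option III: Plan D 10–7.
Measure 1 vs Option IV: Measure 1 is ranked higher on 1+2+1+5 = 9 ballots, Option IV on 8. Measure 1 wins 9–8.
Measure 1 vs Plan C: Measure 1 is ranked higher on 2+1+5 = 8 ballots, Plan C on 9. Plan C wins 9–8.
Measure 1 vs Option III: Option III wins 10–7.
Option IV vs Plan C: Option IV preferred on 2 ballots; Plan C wins 15–2.
Option IV vs Option III: Option IV, 10–7.
Plan C vs Option III: 1+3+2+5 = 11 for Plan C, 6 for Option III — Plan C by 11–6.
Plan C defeats every rival head-to-head and is the Condorcet winner.

Plan C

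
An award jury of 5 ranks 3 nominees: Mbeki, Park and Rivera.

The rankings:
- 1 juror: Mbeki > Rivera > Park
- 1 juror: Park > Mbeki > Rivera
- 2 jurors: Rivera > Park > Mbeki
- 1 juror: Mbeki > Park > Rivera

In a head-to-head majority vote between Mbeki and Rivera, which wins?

Ballots ranking Mbeki above Rivera: 1 + 1 + 1 = 3.
Ballots ranking Rivera above Mbeki: 5 − 3 = 2.
Mbeki wins the head-to-head 3–2.

Mbeki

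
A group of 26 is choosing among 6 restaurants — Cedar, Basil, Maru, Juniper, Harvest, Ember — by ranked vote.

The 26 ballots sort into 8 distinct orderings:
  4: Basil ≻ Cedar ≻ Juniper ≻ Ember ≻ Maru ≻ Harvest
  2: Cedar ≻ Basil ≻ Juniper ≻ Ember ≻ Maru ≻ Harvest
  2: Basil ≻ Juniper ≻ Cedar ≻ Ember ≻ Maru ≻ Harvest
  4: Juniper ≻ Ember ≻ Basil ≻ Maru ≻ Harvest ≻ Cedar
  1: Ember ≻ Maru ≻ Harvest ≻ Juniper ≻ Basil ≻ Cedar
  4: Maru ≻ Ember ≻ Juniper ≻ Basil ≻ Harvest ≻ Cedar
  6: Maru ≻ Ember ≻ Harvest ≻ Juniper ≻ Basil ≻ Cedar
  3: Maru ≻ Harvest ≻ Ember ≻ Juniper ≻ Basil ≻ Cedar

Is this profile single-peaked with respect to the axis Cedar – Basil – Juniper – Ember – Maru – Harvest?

Axis positions: Cedar=1, Basil=2, Juniper=3, Ember=4, Maru=5, Harvest=6.
Group 1 (peak Basil at position 2): ranking walks positions 2-1-3-4-5-6, expanding outward from the peak — single-peaked.
Group 2 (peak Cedar at position 1): ranking walks positions 1-2-3-4-5-6, expanding outward from the peak — single-peaked.
Group 3 (peak Basil at position 2): ranking walks positions 2-3-1-4-5-6, expanding outward from the peak — single-peaked.
Group 4 (peak Juniper at position 3): ranking walks positions 3-4-2-5-6-1, expanding outward from the peak — single-peaked.
Group 5 (peak Ember at position 4): ranking walks positions 4-5-6-3-2-1, expanding outward from the peak — single-peaked.
Group 6 (peak Maru at position 5): ranking walks positions 5-4-3-2-6-1, expanding outward from the peak — single-peaked.
Group 7 (peak Maru at position 5): ranking walks positions 5-4-6-3-2-1, expanding outward from the peak — single-peaked.
Group 8 (peak Maru at position 5): ranking walks positions 5-6-4-3-2-1, expanding outward from the peak — single-peaked.
Every ranking is single-peaked on this axis.

yes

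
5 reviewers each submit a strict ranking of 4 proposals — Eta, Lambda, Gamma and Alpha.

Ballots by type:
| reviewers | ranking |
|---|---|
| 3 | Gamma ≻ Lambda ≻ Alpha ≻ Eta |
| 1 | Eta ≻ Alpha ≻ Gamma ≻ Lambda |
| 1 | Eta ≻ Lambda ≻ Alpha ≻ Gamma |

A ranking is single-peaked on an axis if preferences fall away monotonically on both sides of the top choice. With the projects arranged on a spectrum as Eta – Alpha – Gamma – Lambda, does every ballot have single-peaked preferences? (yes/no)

Axis positions: Eta=1, Alpha=2, Gamma=3, Lambda=4.
Type 1 (peak Gamma at position 3): ranking walks positions 3-4-2-1, expanding outward from the peak — single-peaked.
Type 2 (peak Eta at position 1): ranking walks positions 1-2-3-4, expanding outward from the peak — single-peaked.
Type 3: ranking walks positions 1-4-2-3; Lambda is ranked above Alpha even though Alpha lies between Lambda and the peak Eta on the axis — preferences dip and rise again. Not single-peaked.
Type 3 violates single-peakedness, so the profile is not single-peaked on this axis.

no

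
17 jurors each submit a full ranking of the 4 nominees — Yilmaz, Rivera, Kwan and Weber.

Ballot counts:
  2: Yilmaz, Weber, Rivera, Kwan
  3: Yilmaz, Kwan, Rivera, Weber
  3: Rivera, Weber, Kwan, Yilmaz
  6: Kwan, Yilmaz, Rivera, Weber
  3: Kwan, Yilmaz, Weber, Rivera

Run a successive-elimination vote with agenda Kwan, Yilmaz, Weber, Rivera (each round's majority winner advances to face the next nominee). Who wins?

Round 1: Kwan vs Yilmaz — 12–5, Kwan advances.
Round 2: Kwan vs Weber — 12–5, Kwan advances.
Round 3: Kwan vs Rivera — 12–5, Kwan advances.
The agenda winner is Kwan.

Kwan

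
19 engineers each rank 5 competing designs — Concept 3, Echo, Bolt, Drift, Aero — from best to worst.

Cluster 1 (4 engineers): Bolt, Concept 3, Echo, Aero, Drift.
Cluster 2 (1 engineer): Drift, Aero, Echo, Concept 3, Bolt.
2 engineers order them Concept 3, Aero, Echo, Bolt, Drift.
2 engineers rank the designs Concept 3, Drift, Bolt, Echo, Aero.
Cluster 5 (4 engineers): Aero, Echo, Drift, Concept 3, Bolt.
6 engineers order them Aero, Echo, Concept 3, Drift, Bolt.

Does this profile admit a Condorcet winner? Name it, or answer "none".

Pairwise majorities:
Concept 3 vs Echo: Echo wins 11–8.
Concept 3 vs Bolt: Concept 3, 15–4.
Concept 3 vs Drift: Concept 3 wins 14–5.
Concept 3–Aero: Aero 11–8.
Echo–Bolt: Echo 13–6.
Echo–Drift: Echo 16–3.
Echo–Aero: Aero 13–6.
Bolt vs Drift: Drift wins 13–6.
Bolt vs Aero: Aero, 13–6.
Drift vs Aero: Aero, 16–3.
Aero beats each of Concept 3, Echo, Bolt, Drift — Aero is the Condorcet winner.

Aero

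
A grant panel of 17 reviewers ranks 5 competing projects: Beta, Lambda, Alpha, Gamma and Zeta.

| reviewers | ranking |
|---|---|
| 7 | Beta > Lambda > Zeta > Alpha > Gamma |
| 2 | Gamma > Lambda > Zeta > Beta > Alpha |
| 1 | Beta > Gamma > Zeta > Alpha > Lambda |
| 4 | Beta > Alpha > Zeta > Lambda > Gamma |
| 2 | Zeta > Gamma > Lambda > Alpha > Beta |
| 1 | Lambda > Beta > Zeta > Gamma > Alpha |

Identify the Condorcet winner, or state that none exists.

Pairwise majorities:
Beta–Lambda: Beta 12–5.
Beta vs Alpha: 15 to 2, Beta.
Beta vs Gamma: Beta wins 13–4.
Beta vs Zeta: Beta preferred on 7+1+4+1 = 13 ballots; Beta wins 13–4.
Lambda vs Alpha: Lambda preferred on 7+2+2+1 = 12 ballots; Lambda wins 12–5.
Lambda vs Gamma: Lambda wins 12–5.
Lambda vs Zeta: 10 to 7, Lambda.
Alpha vs Gamma: Alpha wins 11–6.
Alpha vs Zeta: Zeta, 13–4.
Gamma vs Zeta: Gamma is ranked higher on 2+1 = 3 ballots, Zeta on 14. Zeta wins 14–3.
Beta defeats every rival head-to-head and is the Condorcet winner.

Beta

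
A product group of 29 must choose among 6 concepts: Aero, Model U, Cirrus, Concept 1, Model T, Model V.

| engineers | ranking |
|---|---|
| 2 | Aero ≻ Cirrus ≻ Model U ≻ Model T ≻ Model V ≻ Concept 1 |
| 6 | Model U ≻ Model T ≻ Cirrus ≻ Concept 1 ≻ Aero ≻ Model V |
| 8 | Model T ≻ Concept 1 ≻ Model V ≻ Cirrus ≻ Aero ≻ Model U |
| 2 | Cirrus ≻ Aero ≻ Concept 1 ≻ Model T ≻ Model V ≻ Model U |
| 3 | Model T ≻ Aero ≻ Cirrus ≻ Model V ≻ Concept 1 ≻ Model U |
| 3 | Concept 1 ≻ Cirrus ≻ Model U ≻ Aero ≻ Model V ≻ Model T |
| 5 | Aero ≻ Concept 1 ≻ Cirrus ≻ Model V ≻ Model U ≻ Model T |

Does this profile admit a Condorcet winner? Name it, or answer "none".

Check each pair by majority over 29 ballots:
Aero vs Model U: Aero is ranked higher on 2+8+2+3+5 = 20 ballots, Model U on 9. Aero wins 20–9.
Aero vs Cirrus: 2+3+5 = 10 for Aero, 19 for Cirrus — Cirrus by 19–10.
Aero vs Concept 1: 2+2+3+5 = 12 for Aero, 17 for Concept 1 — Concept 1 by 17–12.
Aero vs Model T: Aero preferred on 2+2+3+5 = 12 ballots; Model T wins 17–12.
Aero vs Model V: 2+6+2+3+3+5 = 21 for Aero, 8 for Model V — Aero by 21–8.
Model U vs Cirrus: Model U is ranked higher on 6 ballots, Cirrus on 23. Cirrus wins 23–6.
Model U vs Concept 1: 8 to 21, Concept 1.
Model U vs Model T: Model U is ranked higher on 2+6+3+5 = 16 ballots, Model T on 13. Model U wins 16–13.
Model U vs Model V: 2+6+3 = 11 for Model U, 18 for Model V — Model V by 18–11.
Cirrus vs Concept 1: Cirrus is ranked higher on 2+6+2+3 = 13 ballots, Concept 1 on 16. Concept 1 wins 16–13.
Cirrus vs Model T: Cirrus preferred on 2+2+3+5 = 12 ballots; Model T wins 17–12.
Cirrus vs Model V: 21 to 8, Cirrus.
Concept 1 vs Model T: 2+3+5 = 10 for Concept 1, 19 for Model T — Model T by 19–10.
Concept 1 vs Model V: 24 to 5, Concept 1.
Model T vs Model V: Model T preferred on 2+6+8+2+3 = 21 ballots; Model T wins 21–8.
No design is unbeaten: Aero loses to Cirrus; Model U loses to Aero; Cirrus loses to Concept 1; Concept 1 loses to Model T; Model T loses to Model U; Model V loses to Aero. In particular Aero → Model U → Model T → Aero is a majority cycle — no Condorcet winner exists.

none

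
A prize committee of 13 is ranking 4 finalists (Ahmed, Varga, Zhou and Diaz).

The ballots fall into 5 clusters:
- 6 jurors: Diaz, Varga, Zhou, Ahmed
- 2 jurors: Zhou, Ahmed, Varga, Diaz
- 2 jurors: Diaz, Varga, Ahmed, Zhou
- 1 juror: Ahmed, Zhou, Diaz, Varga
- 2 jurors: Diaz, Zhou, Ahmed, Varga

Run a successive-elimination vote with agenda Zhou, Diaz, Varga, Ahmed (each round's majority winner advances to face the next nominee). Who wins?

Round 1: Zhou vs Diaz — 3–10, Diaz advances.
Round 2: Diaz vs Varga — 11–2, Diaz advances.
Round 3: Diaz vs Ahmed — 10–3, Diaz advances.
The agenda winner is Diaz.

Diaz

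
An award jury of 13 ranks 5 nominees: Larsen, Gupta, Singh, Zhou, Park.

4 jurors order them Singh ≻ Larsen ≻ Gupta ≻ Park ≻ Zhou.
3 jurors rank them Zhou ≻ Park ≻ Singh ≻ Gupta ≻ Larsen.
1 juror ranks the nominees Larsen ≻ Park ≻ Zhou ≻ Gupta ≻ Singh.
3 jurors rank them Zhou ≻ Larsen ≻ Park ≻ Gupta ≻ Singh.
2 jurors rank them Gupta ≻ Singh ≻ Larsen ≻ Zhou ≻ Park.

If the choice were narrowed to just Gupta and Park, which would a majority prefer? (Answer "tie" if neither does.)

Park

Ballots ranking Gupta above Park: 4 + 2 = 6.
Ballots ranking Park above Gupta: 13 − 6 = 7.
Park wins the head-to-head 7–6.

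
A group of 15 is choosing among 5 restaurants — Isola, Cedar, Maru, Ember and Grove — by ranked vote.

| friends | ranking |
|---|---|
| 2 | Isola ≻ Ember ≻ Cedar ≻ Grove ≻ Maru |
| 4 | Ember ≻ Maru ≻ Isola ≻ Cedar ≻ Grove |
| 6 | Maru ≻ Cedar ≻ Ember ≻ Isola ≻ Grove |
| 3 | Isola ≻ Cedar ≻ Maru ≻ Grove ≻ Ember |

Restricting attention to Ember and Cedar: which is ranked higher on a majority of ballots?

Cedar

Ballots ranking Ember above Cedar: 2 + 4 = 6.
Ballots ranking Cedar above Ember: 15 − 6 = 9.
Cedar wins the head-to-head 9–6.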